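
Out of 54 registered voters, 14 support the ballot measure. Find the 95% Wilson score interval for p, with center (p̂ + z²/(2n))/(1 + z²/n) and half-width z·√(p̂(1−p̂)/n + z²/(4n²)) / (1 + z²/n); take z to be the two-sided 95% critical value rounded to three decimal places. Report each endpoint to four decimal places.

p̂ = 14/54 = 0.25926; z = 1.960, so z² = 3.841600.
Denominator 1 + z²/n = 1 + 3.841600/54 = 1.071141.
Adjusted center: (0.25926 + z²/(2n))/1.071141 = 0.27525.
Radicand: p̂(1−p̂)/n + z²/(4n²) = 0.003556368 + 0.000329355 = 0.003885723.
Half-width = z·√(radicand)/denom = 1.960·0.062336/1.071141 = 0.11406.
Interval: 0.27525 ± 0.11406 → (0.1612, 0.3893).

(0.1612, 0.3893)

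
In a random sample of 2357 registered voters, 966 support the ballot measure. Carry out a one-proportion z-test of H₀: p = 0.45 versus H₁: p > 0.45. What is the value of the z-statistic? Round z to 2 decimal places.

The sample proportion is 966/2357 = 0.40984.
SE₀ = √(0.45·0.55/2357) = 0.010247.
z = (0.40984 − 0.45)/0.010247 = -0.04016/0.010247 = -3.92.

z = -3.92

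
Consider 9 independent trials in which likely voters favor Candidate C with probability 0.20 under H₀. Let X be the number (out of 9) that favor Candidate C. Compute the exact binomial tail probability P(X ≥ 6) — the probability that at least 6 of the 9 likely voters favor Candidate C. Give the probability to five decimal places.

X is binomial with n = 9 and p = 0.20.
P(X ≥ 6) = C(9,6)·0.20^6·0.80^3 + C(9,7)·0.20^7·0.80^2 + C(9,8)·0.20^8·0.80^1 + C(9,9)·0.20^9·0.80^0.
= 0.002753 + 0.000295 + 0.000018 + 0.000001 = 0.00307.

P = 0.00307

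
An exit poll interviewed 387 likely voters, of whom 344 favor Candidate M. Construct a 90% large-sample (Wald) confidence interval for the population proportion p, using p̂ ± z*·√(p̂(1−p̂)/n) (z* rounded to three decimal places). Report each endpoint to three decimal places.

(0.863, 0.915)

With x = 344 successes in n = 387, p̂ = 0.88889.
Standard error of p̂: √(0.098765/387) = √0.000255208 = 0.015975.
z* = 1.645 at the 90% level.
Margin = 1.645·0.015975 = 0.02628.
Interval: 0.88889 ± 0.02628 → (0.863, 0.915).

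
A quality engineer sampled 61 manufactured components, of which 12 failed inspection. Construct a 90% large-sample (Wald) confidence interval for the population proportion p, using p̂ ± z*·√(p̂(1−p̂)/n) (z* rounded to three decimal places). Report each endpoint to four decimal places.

(0.1130, 0.2804)

The sample proportion is 12/61 = 0.19672.
SE(p̂) = √(0.19672·0.80328/61) = 0.050897.
For 90% confidence, z* = 1.645.
Margin = 1.645·0.050897 = 0.08373.
CI: 0.19672 ± 0.08373 = (0.1130, 0.2804).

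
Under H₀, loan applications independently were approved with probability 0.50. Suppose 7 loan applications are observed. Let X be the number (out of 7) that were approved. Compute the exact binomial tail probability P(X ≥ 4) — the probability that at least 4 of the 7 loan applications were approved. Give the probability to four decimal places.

P = 0.5000

X ~ Binomial(n=7, p=0.50).
P(X ≥ 4) = C(7,4)·0.50^4·0.50^3 + C(7,5)·0.50^5·0.50^2 + C(7,6)·0.50^6·0.50^1 + C(7,7)·0.50^7·0.50^0.
= 0.273438 + 0.164062 + 0.054688 + 0.007812 = 0.5000.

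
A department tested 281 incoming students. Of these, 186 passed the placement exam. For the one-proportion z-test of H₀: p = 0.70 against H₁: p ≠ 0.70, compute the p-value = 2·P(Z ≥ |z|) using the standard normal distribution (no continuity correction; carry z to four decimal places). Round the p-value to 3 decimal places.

p-value = 0.164

With x = 186 successes in n = 281, p̂ = 0.66192.
SE₀ = √(0.70·0.30/281) = 0.027337.
z = (p̂ − p₀)/SE = (186/281 − 0.70)/0.027337 ≈ -1.3929.
p-value = 2·P(Z ≥ |z|) with z = -1.3929 → 0.164.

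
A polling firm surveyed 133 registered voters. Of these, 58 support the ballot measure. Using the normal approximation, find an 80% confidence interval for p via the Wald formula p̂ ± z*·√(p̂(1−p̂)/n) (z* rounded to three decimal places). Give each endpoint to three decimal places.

(0.381, 0.491)

With x = 58 successes in n = 133, p̂ = 0.43609.
SE(p̂) = √(0.43609·0.56391/133) = 0.043000.
For 80% confidence, z* = 1.282.
Margin = 1.282·0.043000 = 0.05513.
So the interval runs from 0.381 to 0.491.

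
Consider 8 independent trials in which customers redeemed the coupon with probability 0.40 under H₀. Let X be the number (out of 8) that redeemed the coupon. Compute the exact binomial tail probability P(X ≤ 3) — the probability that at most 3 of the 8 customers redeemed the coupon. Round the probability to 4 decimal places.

P = 0.5941

X ~ Binomial(n=8, p=0.40).
P(X ≤ 3) = C(8,0)·0.40^0·0.60^8 + C(8,1)·0.40^1·0.60^7 + C(8,2)·0.40^2·0.60^6 + C(8,3)·0.40^3·0.60^5.
= 0.016796 + 0.089580 + 0.209019 + 0.278692 = 0.5941.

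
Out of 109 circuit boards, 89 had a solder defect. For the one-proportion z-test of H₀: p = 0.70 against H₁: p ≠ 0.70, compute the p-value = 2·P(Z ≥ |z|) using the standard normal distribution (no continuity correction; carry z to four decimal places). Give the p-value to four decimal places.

Sample proportion p̂ = 89/109 = 0.81651.
SE₀ = √(0.70·0.30/109) = 0.043893.
Test statistic (full precision, shown to 4 dp): z = (89/109 − 0.70)/SE₀ ≈ 2.6545.
p-value = 2·P(Z ≥ |z|) with z = 2.6545 → 0.0079.

p-value = 0.0079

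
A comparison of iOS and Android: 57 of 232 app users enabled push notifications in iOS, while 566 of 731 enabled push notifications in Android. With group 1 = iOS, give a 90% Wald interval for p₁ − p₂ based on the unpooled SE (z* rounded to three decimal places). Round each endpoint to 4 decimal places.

p̂₁ = 0.24569, p̂₂ = 0.77428, so the observed difference is -0.52859.
SE = √(0.000798820 + 0.000239083) = √0.001037903 = 0.032216.
z* = 1.645 at the 90% level. Margin = 1.645·0.032216 = 0.05300.
So the interval runs from -0.5816 to -0.4756.

(-0.5816, -0.4756)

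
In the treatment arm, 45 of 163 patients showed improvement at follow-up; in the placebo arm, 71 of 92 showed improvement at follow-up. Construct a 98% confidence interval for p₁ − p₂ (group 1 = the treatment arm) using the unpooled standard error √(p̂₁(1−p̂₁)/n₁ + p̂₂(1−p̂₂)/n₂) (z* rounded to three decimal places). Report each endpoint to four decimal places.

p̂₁ = 45/163 = 0.27607, p̂₂ = 71/92 = 0.77174; p̂₁ − p̂₂ = -0.49567.
SE = √(0.001226116 + 0.001914759) = √0.003140875 = 0.056044.
The 98% critical value is z* = 2.326. Margin of error = 0.13036.
Interval: -0.49567 ± 0.13036 → (-0.6260, -0.3653).

(-0.6260, -0.3653)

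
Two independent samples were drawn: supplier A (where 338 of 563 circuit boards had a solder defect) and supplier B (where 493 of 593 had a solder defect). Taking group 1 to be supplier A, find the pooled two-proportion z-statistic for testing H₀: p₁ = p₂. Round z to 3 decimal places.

p̂₁ = 338/563 = 0.60036, p̂₂ = 493/593 = 0.83137.
Pooled p̂ = (338+493)/(563+593) = 831/1156 = 0.71886.
Pooled SE = √[0.2021011·0.00346254] ≈ 0.026453.
z = (p̂₁ − p̂₂)/SE = (0.60036 − 0.83137)/0.026453 = -0.23101/0.026453 = -8.733.

z = -8.733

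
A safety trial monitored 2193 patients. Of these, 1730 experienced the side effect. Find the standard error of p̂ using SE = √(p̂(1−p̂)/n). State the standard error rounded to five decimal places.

The sample proportion is 1730/2193 = 0.78887.
p̂(1−p̂) = 0.78887·0.21113 = 0.166554.
Dividing by n and taking the root: √0.000075948 = 0.00871.

SE = 0.00871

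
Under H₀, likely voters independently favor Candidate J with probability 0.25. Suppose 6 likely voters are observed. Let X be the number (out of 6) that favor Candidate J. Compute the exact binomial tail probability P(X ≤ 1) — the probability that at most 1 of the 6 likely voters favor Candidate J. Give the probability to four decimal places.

X ~ Binomial(n=6, p=0.25).
P(X ≤ 1) = C(6,0)·0.25^0·0.75^6 + C(6,1)·0.25^1·0.75^5.
= 0.177979 + 0.355957 = 0.5339.

P = 0.5339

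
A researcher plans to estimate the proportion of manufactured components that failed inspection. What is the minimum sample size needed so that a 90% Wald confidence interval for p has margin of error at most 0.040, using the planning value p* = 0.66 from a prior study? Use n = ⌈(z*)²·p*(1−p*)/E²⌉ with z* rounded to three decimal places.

n = 380

The 90% critical value is z* = 1.645.
p*(1−p*) = 0.2244.
(z*)²·p*(1−p*)/E² = 2.706025·0.2244/0.001600 = 379.520.
Rounding up, n = 380.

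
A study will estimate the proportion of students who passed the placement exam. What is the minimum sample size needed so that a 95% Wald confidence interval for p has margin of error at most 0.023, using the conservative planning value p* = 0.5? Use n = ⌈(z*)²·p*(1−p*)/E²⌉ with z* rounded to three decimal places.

The 95% critical value is z* = 1.960.
p*(1−p*) = 0.50·0.50 = 0.2500.
Required n before rounding: 3.841600 × 0.2500 / 0.023² = 1815.501.
⌈1815.501⌉ = 1816.

n = 1816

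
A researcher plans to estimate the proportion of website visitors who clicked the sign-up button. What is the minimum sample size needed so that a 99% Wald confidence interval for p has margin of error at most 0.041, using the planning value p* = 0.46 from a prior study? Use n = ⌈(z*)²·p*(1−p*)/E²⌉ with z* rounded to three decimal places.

n = 981

z* = 2.576 at the 99% level.
p*(1−p*) = 0.2484.
Required n before rounding: 6.635776 × 0.2484 / 0.041² = 980.563.
Rounding up, n = 981.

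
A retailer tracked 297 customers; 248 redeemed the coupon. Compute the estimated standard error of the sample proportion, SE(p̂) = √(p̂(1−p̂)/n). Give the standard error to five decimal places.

With x = 248 successes in n = 297, p̂ = 0.83502.
p̂(1−p̂) = 0.83502·0.16498 = 0.137762.
Dividing by n and taking the root: √0.000463845 = 0.02154.

SE = 0.02154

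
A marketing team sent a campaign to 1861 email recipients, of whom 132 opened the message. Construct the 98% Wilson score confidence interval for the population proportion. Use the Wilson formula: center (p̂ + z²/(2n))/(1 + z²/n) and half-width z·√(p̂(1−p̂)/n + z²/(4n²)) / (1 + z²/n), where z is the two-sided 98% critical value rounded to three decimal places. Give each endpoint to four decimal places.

(0.0583, 0.0861)

Here p̂ = 132/1861 = 0.07093 and z = 2.326 (z² = 5.410276).
Denominator 1 + z²/n = 1 + 5.410276/1861 = 1.002907.
Adjusted center: (0.07093 + z²/(2n))/1.002907 = 0.07217.
Radicand: p̂(1−p̂)/n + z²/(4n²) = 0.000035410 + 0.000000391 = 0.000035801.
Half-width = z·√(radicand)/denom = 2.326·0.005983/1.002907 = 0.01388.
Interval: 0.07217 ± 0.01388 → (0.0583, 0.0861).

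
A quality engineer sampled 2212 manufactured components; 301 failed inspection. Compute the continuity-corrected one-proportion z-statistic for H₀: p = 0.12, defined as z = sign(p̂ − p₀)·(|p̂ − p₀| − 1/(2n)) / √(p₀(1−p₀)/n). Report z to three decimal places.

Sample proportion p̂ = 301/2212 = 0.13608. p̂ − p₀ = 0.016076.
1/(2n) = 0.000226.
Corrected numerator: |0.016076| − 0.000226 = 0.015850.
Null standard error: √(0.12·0.88/2212) = √0.000047740 = 0.006909.
z = (+)0.015850/0.006909 = 2.294.

z = 2.294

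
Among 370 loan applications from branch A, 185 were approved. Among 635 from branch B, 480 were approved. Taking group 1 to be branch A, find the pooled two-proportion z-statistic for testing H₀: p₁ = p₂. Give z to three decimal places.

z = -8.270

Sample proportions: p̂₁ = 185/370 = 0.50000 and p̂₂ = 480/635 = 0.75591.
Pooled p̂ = (185+480)/(370+635) = 665/1005 = 0.66169.
SE = √[p̂(1−p̂)(1/n₁+1/n₂)] = √[0.66169·0.33831·(1/370+1/635)] ≈ 0.030944.
z = (p̂₁ − p̂₂)/SE = (0.50000 − 0.75591)/0.030944 = -0.25591/0.030944 = -8.270.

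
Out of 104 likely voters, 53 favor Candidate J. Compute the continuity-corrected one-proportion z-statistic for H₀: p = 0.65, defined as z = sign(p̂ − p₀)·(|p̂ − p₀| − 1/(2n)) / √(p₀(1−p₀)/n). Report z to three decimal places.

With x = 53 successes in n = 104, p̂ = 0.50962. p̂ − p₀ = -0.140385.
Continuity correction 1/(2n) = 1/208 = 0.004808.
Corrected numerator: |-0.140385| − 0.004808 = 0.135577.
Null standard error: √(0.65·0.35/104) = √0.002187500 = 0.046771.
z = −0.135577/0.046771 = -2.899.

z = -2.899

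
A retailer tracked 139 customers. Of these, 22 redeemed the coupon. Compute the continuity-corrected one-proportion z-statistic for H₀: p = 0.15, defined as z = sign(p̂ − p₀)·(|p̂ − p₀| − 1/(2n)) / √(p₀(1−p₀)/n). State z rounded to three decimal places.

With x = 22 successes in n = 139, p̂ = 0.15827. p̂ − p₀ = 0.008273.
1/(2n) = 0.003597.
Corrected numerator: |0.008273| − 0.003597 = 0.004676.
Under H₀, SE = √(p₀(1−p₀)/n) = √(0.15·0.85/139) = √0.000917266 = 0.030286.
z = (+)0.004676/0.030286 = 0.154.

z = 0.154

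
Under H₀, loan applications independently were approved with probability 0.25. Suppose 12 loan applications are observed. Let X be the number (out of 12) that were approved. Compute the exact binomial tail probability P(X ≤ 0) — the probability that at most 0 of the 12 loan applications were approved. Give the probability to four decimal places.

P = 0.0317

X ~ Binomial(n=12, p=0.25).
P(X ≤ 0) = C(12,0)·0.25^0·0.75^12.
= 0.031676 = 0.0317.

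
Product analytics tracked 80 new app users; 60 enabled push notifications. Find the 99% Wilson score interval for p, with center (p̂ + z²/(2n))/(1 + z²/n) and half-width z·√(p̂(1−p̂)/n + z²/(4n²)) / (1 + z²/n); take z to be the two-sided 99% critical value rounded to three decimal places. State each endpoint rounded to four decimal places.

p̂ = 60/80 = 0.75000; z = 2.576, so z² = 6.635776.
Denominator 1 + z²/n = 1 + 6.635776/80 = 1.082947.
Center = (0.75000 + 0.041474)/1.082947 = 0.73085.
Radicand: p̂(1−p̂)/n + z²/(4n²) = 0.002343750 + 0.000259210 = 0.002602960.
Half-width = z·√(radicand)/denom = 2.576·0.051019/1.082947 = 0.12136.
Interval: 0.73085 ± 0.12136 → (0.6095, 0.8522).

(0.6095, 0.8522)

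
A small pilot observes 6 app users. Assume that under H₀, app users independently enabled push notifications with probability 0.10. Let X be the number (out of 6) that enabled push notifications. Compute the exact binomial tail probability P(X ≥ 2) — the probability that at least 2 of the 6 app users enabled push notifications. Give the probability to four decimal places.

X is binomial with n = 6 and p = 0.10.
P(X ≥ 2) = Σ_{j=2}^{6} C(6,j)·0.10^j·0.90^{6−j}.
= 0.098415 + 0.014580 + 0.001215 + 0.000054 + 0.000001 = 0.1143.

P = 0.1143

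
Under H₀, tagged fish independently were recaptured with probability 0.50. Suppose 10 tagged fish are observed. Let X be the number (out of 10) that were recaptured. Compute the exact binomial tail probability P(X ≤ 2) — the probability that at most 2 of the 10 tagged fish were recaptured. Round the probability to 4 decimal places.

X ~ Binomial(n=10, p=0.50).
P(X ≤ 2) = C(10,0)·0.50^0·0.50^10 + C(10,1)·0.50^1·0.50^9 + C(10,2)·0.50^2·0.50^8.
= 0.000977 + 0.009766 + 0.043945 = 0.0547.

P = 0.0547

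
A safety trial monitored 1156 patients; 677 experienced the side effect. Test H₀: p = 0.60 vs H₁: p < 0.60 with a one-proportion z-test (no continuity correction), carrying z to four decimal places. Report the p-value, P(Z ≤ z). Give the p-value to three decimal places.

The sample proportion is 677/1156 = 0.58564.
Null standard error: √(0.60·0.40/1156) = √0.000207612 = 0.014409.
z = (p̂ − p₀)/SE = (677/1156 − 0.60)/0.014409 ≈ -0.9966.
p-value = P(Z ≤ z) with z = -0.9966 → 0.159.

p-value = 0.159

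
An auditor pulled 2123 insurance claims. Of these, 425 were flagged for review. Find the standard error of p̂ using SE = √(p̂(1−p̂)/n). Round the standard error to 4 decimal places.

p̂ = 425/2123 = 0.20019.
p̂(1−p̂) = 0.160114.
SE = √(0.160114/2123) = 0.0087.

SE = 0.0087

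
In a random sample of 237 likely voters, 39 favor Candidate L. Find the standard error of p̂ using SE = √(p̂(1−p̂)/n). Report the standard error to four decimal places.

p̂ = 39/237 = 0.16456.
p̂(1−p̂) = 0.16456·0.83544 = 0.137480.
SE = √(0.137480/237) = 0.0241.

SE = 0.0241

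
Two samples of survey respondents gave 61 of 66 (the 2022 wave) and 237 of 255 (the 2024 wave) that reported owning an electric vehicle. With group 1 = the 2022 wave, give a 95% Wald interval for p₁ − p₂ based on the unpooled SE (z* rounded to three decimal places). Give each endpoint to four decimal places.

p̂₁ = 61/66 = 0.92424, p̂₂ = 237/255 = 0.92941; p̂₁ − p̂₂ = -0.00517.
Unpooled SE = √(p̂₁(1−p̂₁)/n₁ + p̂₂(1−p̂₂)/n₂) = √(0.001060884 + 0.000257277) = 0.036306.
The 95% critical value is z* = 1.960. Margin of error = 0.07116.
CI: -0.00517 ± 0.07116 = (-0.0763, 0.0660).

(-0.0763, 0.0660)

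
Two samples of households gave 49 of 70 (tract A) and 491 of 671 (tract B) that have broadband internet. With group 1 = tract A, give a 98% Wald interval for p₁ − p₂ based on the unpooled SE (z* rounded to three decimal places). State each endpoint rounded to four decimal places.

p̂₁ = 49/70 = 0.70000, p̂₂ = 491/671 = 0.73174; p̂₁ − p̂₂ = -0.03174.
SE = √(0.003000000 + 0.000292541) = √0.003292541 = 0.057381.
The 98% critical value is z* = 2.326. Margin = 2.326·0.057381 = 0.13347.
So the interval runs from -0.1652 to 0.1017.

(-0.1652, 0.1017)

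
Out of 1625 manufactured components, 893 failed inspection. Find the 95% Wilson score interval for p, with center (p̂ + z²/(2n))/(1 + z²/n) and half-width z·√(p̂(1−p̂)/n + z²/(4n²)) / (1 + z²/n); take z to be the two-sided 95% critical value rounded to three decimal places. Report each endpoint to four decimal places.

(0.5253, 0.5736)

p̂ = 893/1625 = 0.54954; z = 1.960, so z² = 3.841600.
Denominator 1 + z²/n = 1 + 3.841600/1625 = 1.002364.
Center = (0.54954 + 0.001182)/1.002364 = 0.54942.
Radicand: p̂(1−p̂)/n + z²/(4n²) = 0.000152336 + 0.000000364 = 0.000152700.
Half-width = z·√(radicand)/denom = 1.960·0.012357/1.002364 = 0.02416.
Interval: 0.54942 ± 0.02416 → (0.5253, 0.5736).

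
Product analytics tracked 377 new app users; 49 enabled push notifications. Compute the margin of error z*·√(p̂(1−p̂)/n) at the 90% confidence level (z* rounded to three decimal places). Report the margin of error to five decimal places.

ME = 0.02849

The sample proportion is 49/377 = 0.12997.
Standard error of p̂: √(0.113080/377) = √0.000299948 = 0.017319.
z* = 1.645 at the 90% level.
So ME = 0.02849.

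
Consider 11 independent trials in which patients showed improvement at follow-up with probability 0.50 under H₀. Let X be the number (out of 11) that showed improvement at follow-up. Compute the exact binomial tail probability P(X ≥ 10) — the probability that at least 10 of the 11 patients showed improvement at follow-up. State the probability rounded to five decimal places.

X is binomial with n = 11 and p = 0.50.
P(X ≥ 10) = C(11,10)·0.50^10·0.50^1 + C(11,11)·0.50^11·0.50^0.
= 0.005371 + 0.000488 = 0.00586.

P = 0.00586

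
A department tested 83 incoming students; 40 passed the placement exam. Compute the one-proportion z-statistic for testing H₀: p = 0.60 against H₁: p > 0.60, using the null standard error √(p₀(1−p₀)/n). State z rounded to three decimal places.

With x = 40 successes in n = 83, p̂ = 0.48193.
Null standard error: √(0.60·0.40/83) = √0.002891566 = 0.053773.
z = (p̂ − p₀)/SE = (0.48193 − 0.60)/0.053773 = -2.196.

z = -2.196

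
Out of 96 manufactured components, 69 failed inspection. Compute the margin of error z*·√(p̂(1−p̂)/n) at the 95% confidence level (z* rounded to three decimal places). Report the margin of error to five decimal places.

ME = 0.08994

p̂ = 69/96 = 0.71875.
SE = √(p̂(1−p̂)/n) = √(0.202148/96) = 0.045888.
The 95% critical value is z* = 1.960.
So ME = 0.08994.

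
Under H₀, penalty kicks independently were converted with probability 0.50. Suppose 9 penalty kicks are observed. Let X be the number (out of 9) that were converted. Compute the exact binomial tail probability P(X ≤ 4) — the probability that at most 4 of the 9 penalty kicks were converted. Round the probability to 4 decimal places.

P = 0.5000

X is binomial with n = 9 and p = 0.50.
P(X ≤ 4) = Σ_{j=0}^{4} C(9,j)·0.50^j·0.50^{9−j}.
= 0.001953 + 0.017578 + 0.070312 + 0.164062 + 0.246094 = 0.5000.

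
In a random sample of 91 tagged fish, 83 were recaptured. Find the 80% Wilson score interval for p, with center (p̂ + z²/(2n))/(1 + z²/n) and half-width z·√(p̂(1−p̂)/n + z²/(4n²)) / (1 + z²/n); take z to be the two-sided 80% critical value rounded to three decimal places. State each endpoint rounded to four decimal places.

(0.8664, 0.9432)

Here p̂ = 83/91 = 0.91209 and z = 1.282 (z² = 1.643524).
Denominator 1 + z²/n = 1 + 1.643524/91 = 1.018061.
Adjusted center: (0.91209 + z²/(2n))/1.018061 = 0.90478.
Radicand: p̂(1−p̂)/n + z²/(4n²) = 0.000881138 + 0.000049617 = 0.000930755.
Half-width = z·√(radicand)/denom = 1.282·0.030508/1.018061 = 0.03842.
So the interval runs from 0.8664 to 0.9432.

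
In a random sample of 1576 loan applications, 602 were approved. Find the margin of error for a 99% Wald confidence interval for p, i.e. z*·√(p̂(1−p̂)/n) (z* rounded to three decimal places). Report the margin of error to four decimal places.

p̂ = 602/1576 = 0.38198.
SE(p̂) = √(0.38198·0.61802/1576) = 0.012239.
The 99% critical value is z* = 2.576.
So ME = 0.0315.

ME = 0.0315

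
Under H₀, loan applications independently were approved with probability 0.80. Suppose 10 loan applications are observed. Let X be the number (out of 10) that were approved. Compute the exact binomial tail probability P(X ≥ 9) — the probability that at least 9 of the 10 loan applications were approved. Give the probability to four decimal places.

X ~ Binomial(n=10, p=0.80).
P(X ≥ 9) = C(10,9)·0.80^9·0.20^1 + C(10,10)·0.80^10·0.20^0.
= 0.268435 + 0.107374 = 0.3758.

P = 0.3758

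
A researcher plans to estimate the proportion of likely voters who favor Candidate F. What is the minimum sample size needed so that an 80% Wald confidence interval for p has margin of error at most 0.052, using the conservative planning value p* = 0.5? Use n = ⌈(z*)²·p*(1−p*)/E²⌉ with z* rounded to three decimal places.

n = 152

The 80% critical value is z* = 1.282.
p*(1−p*) = 0.50·0.50 = 0.2500.
(z*)²·p*(1−p*)/E² = 1.643524·0.2500/0.002704 = 151.953.
Rounding up, n = 152.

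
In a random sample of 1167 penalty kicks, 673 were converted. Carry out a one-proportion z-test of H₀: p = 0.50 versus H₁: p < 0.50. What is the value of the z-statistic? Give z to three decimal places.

The sample proportion is 673/1167 = 0.57669.
Null standard error: √(0.50·0.50/1167) = √0.000214225 = 0.014636.
z = (0.57669 − 0.50)/0.014636 = 0.07669/0.014636 = 5.240.

z = 5.240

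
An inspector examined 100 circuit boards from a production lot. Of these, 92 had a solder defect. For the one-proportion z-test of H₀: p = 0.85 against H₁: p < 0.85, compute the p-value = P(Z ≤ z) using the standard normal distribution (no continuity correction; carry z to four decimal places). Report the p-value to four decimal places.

Sample proportion p̂ = 92/100 = 0.92000.
SE₀ = √(0.85·0.15/100) = 0.035707.
z = (p̂ − p₀)/SE = (92/100 − 0.85)/0.035707 ≈ 1.9604.
p-value = P(Z ≤ z) with z = 1.9604 → 0.9750.

p-value = 0.9750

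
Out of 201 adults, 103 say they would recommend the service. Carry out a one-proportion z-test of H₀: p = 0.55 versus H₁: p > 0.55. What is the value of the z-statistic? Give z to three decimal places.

With x = 103 successes in n = 201, p̂ = 0.51244.
SE₀ = √(0.55·0.45/201) = 0.035091.
z = (0.51244 − 0.55)/0.035091 = -0.03756/0.035091 = -1.070.

z = -1.070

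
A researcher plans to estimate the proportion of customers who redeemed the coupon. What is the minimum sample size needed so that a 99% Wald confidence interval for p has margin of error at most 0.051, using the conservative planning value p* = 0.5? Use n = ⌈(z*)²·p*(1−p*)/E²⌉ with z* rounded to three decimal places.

The 99% critical value is z* = 2.576.
p*(1−p*) = 0.50·0.50 = 0.2500.
Required n before rounding: 6.635776 × 0.2500 / 0.051² = 637.810.
Rounding up, n = 638.

n = 638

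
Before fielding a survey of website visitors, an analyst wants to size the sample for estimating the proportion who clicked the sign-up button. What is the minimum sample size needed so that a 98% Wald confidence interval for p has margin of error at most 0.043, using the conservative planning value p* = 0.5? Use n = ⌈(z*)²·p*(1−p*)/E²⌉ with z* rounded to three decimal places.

n = 732

z* = 2.326 at the 98% level.
p*(1−p*) = 0.2500.
(z*)²·p*(1−p*)/E² = 5.410276·0.2500/0.001849 = 731.514.
⌈731.514⌉ = 732.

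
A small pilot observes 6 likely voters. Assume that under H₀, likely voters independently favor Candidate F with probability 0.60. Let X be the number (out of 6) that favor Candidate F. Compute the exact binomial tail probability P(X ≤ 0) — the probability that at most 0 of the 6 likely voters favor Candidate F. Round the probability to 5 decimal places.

X is binomial with n = 6 and p = 0.60.
P(X ≤ 0) = C(6,0)·0.60^0·0.40^6.
= 0.004096 = 0.00410.

P = 0.00410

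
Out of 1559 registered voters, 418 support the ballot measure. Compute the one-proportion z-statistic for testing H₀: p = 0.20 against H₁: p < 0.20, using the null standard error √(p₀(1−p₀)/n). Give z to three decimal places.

z = 6.724

With x = 418 successes in n = 1559, p̂ = 0.26812.
Null standard error: √(0.20·0.80/1559) = √0.000102630 = 0.010131.
z = (0.26812 − 0.20)/0.010131 = 0.06812/0.010131 = 6.724.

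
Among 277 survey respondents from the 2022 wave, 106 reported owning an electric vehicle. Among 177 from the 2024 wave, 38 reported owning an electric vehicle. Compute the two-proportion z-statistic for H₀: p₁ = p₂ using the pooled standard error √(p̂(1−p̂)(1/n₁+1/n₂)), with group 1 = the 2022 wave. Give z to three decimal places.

p̂₁ = 106/277 = 0.38267, p̂₂ = 38/177 = 0.21469.
Pooling: p̂ = 144/454 = 0.31718.
SE = √[p̂(1−p̂)(1/n₁+1/n₂)] = √[0.31718·0.68282·(1/277+1/177)] ≈ 0.044782.
z = 0.16798/0.044782 = 3.751.

z = 3.751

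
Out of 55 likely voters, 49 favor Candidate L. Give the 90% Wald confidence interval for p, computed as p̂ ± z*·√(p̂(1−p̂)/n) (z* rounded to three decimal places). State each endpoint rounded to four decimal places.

The sample proportion is 49/55 = 0.89091.
Standard error of p̂: √(0.097190/55) = √0.001767092 = 0.042037.
z* = 1.645 at the 90% level.
Margin = 1.645·0.042037 = 0.06915.
Interval: 0.89091 ± 0.06915 → (0.8218, 0.9601).

(0.8218, 0.9601)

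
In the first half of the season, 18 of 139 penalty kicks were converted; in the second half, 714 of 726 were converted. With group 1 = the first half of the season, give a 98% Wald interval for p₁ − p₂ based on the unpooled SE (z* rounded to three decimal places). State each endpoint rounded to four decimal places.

p̂₁ = 0.12950, p̂₂ = 0.98347, so the observed difference is -0.85397.
SE = √(0.000810986 + 0.000022391) = √0.000833377 = 0.028868.
The 98% critical value is z* = 2.326. Margin = 2.326·0.028868 = 0.06715.
So the interval runs from -0.9211 to -0.7868.

(-0.9211, -0.7868)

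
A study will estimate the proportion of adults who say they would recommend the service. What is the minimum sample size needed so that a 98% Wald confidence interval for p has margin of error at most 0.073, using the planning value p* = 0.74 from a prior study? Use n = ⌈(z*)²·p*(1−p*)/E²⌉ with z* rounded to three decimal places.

n = 196

For 98% confidence, z* = 2.326.
p*(1−p*) = 0.1924.
Required n before rounding: 5.410276 × 0.1924 / 0.073² = 195.334.
⌈195.334⌉ = 196.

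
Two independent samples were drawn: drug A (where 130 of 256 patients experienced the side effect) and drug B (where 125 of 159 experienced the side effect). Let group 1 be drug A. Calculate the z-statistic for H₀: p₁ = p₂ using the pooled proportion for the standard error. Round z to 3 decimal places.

p̂₁ = 130/256 = 0.50781, p̂₂ = 125/159 = 0.78616.
Pooling: p̂ = 255/415 = 0.61446.
Pooled SE = √[0.2368994·0.01019556] ≈ 0.049146.
z = -0.27835/0.049146 = -5.664.

z = -5.664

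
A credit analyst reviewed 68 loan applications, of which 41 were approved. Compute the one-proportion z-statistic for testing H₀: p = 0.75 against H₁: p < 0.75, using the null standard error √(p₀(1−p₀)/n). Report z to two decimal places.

Sample proportion p̂ = 41/68 = 0.60294.
Under H₀, SE = √(p₀(1−p₀)/n) = √(0.75·0.25/68) = √0.002757353 = 0.052511.
z = (0.60294 − 0.75)/0.052511 = -0.14706/0.052511 = -2.80.

z = -2.80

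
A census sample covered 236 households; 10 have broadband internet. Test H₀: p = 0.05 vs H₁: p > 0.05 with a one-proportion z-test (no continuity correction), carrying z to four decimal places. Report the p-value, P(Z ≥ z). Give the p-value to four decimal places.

Sample proportion p̂ = 10/236 = 0.04237.
SE₀ = √(0.05·0.95/236) = 0.014187.
z = (p̂ − p₀)/SE = (10/236 − 0.05)/0.014187 ≈ -0.5376.
p-value = P(Z ≥ z) with z = -0.5376 → 0.7046.

p-value = 0.7046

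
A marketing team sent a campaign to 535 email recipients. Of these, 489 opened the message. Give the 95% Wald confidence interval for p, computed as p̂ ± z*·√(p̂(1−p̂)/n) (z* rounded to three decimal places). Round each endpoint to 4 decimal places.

Sample proportion p̂ = 489/535 = 0.91402.
SE(p̂) = √(0.91402·0.08598/535) = 0.012120.
For 95% confidence, z* = 1.960.
Margin of error: 1.960 × 0.012120 = 0.02376.
So the interval runs from 0.8903 to 0.9378.

(0.8903, 0.9378)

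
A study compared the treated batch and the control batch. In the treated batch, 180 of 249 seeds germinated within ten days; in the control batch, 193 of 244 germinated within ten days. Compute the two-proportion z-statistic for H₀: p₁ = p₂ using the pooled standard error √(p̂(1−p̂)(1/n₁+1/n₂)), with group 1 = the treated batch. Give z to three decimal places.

Sample proportions: p̂₁ = 180/249 = 0.72289 and p̂₂ = 193/244 = 0.79098.
Pooling: p̂ = 373/493 = 0.75659.
Pooled SE = √[0.1841604·0.00811442] ≈ 0.038657.
z = -0.06809/0.038657 = -1.761.

z = -1.761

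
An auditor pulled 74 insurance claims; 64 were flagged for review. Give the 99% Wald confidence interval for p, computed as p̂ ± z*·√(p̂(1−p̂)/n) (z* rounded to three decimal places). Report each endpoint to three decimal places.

(0.762, 0.967)

With x = 64 successes in n = 74, p̂ = 0.86486.
Standard error of p̂: √(0.116874/74) = √0.001579373 = 0.039741.
The 99% critical value is z* = 2.576.
Margin = 2.576·0.039741 = 0.10237.
Interval: 0.86486 ± 0.10237 → (0.762, 0.967).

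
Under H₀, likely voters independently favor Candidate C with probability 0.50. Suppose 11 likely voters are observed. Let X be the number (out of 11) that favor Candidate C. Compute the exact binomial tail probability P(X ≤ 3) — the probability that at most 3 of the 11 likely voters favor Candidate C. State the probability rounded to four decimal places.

P = 0.1133

X ~ Binomial(n=11, p=0.50).
P(X ≤ 3) = C(11,0)·0.50^0·0.50^11 + C(11,1)·0.50^1·0.50^10 + C(11,2)·0.50^2·0.50^9 + C(11,3)·0.50^3·0.50^8.
= 0.000488 + 0.005371 + 0.026855 + 0.080566 = 0.1133.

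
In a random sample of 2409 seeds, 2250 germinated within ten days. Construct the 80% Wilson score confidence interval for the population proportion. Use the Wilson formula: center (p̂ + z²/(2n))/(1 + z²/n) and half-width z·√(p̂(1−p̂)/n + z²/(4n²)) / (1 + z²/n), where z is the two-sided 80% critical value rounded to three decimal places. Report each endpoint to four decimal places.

(0.9272, 0.9402)

Here p̂ = 2250/2409 = 0.93400 and z = 1.282 (z² = 1.643524).
Denominator 1 + z²/n = 1 + 1.643524/2409 = 1.000682.
Adjusted center: (0.93400 + z²/(2n))/1.000682 = 0.93370.
Radicand: p̂(1−p̂)/n + z²/(4n²) = 0.000025590 + 0.000000071 = 0.000025661.
Half-width = z·√(radicand)/denom = 1.282·0.005066/1.000682 = 0.00649.
Interval: 0.93370 ± 0.00649 → (0.9272, 0.9402).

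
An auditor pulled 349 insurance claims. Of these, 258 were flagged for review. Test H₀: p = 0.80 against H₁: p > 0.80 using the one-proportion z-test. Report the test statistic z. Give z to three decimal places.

z = -2.837

Sample proportion p̂ = 258/349 = 0.73926.
Null standard error: √(0.80·0.20/349) = √0.000458453 = 0.021412.
z = (p̂ − p₀)/SE = (0.73926 − 0.80)/0.021412 = -2.837.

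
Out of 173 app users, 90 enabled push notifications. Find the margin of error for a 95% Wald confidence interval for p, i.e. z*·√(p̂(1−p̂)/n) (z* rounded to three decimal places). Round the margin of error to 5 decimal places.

ME = 0.07445

With x = 90 successes in n = 173, p̂ = 0.52023.
Standard error of p̂: √(0.249591/173) = √0.001442721 = 0.037983.
The 95% critical value is z* = 1.960.
ME = 1.960·0.037983 = 0.07445.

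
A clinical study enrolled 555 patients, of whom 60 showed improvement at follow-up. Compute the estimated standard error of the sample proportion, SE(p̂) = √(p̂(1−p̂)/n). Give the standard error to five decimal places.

With x = 60 successes in n = 555, p̂ = 0.10811.
p̂(1−p̂) = 0.096422.
SE = √(0.096422/555) = 0.01318.

SE = 0.01318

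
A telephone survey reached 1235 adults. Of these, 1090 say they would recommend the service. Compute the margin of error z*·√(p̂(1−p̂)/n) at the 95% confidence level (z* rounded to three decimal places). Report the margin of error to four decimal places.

ME = 0.0180

The sample proportion is 1090/1235 = 0.88259.
SE(p̂) = √(0.88259·0.11741/1235) = 0.009160.
The 95% critical value is z* = 1.960.
So ME = 0.0180.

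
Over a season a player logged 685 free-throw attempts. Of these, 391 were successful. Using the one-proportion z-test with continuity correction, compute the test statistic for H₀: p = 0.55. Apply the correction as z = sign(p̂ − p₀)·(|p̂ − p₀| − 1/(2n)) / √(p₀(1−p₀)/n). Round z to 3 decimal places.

With x = 391 successes in n = 685, p̂ = 0.57080. p̂ − p₀ = 0.020803.
1/(2n) = 0.000730.
Corrected numerator: |0.020803| − 0.000730 = 0.020073.
Under H₀, SE = √(p₀(1−p₀)/n) = √(0.55·0.45/685) = √0.000361314 = 0.019008.
z = (+)0.020073/0.019008 = 1.056.

z = 1.056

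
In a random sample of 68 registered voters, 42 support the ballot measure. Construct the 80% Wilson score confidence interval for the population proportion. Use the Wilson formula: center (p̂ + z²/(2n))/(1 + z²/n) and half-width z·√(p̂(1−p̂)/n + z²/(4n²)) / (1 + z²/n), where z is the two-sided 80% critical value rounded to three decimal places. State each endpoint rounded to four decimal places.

(0.5402, 0.6896)

Here p̂ = 42/68 = 0.61765 and z = 1.282 (z² = 1.643524).
1 + z²/n = 1.024169.
Center = (0.61765 + 0.012085)/1.024169 = 0.61487.
Radicand: p̂(1−p̂)/n + z²/(4n²) = 0.003472929 + 0.000088858 = 0.003561787.
Half-width = 1.282·√0.003561787/1.024169 = 0.07471.
Interval: 0.61487 ± 0.07471 → (0.5402, 0.6896).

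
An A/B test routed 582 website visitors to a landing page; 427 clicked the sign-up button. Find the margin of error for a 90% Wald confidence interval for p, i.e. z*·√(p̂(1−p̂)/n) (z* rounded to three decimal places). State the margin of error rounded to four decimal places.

ME = 0.0301

The sample proportion is 427/582 = 0.73368.
Standard error of p̂: √(0.195395/582) = √0.000335730 = 0.018323.
The 90% critical value is z* = 1.645.
So ME = 0.0301.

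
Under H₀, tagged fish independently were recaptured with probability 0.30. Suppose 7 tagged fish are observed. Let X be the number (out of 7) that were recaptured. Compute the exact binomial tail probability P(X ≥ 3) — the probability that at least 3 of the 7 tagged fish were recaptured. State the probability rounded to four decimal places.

P = 0.3529

X ~ Binomial(n=7, p=0.30).
P(X ≥ 3) = Σ_{j=3}^{7} C(7,j)·0.30^j·0.70^{7−j}.
= 0.226894 + 0.097240 + 0.025005 + 0.003572 + 0.000219 = 0.3529.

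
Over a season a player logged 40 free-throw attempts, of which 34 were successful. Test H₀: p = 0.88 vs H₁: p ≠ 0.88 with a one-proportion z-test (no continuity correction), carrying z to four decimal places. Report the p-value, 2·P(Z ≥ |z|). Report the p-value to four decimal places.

p-value = 0.5593

p̂ = 34/40 = 0.85000.
Null standard error: √(0.88·0.12/40) = √0.002640000 = 0.051381.
Test statistic (full precision, shown to 4 dp): z = (34/40 − 0.88)/SE₀ ≈ -0.5839.
p-value = 2·P(Z ≥ |z|) with z = -0.5839 → 0.5593.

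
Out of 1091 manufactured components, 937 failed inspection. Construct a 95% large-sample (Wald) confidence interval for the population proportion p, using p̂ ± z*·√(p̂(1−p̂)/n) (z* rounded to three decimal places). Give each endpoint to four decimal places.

Sample proportion p̂ = 937/1091 = 0.85885.
SE = √(p̂(1−p̂)/n) = √(0.121230/1091) = 0.010541.
z* = 1.960 at the 95% level.
Margin = 1.960·0.010541 = 0.02066.
CI: 0.85885 ± 0.02066 = (0.8382, 0.8795).

(0.8382, 0.8795)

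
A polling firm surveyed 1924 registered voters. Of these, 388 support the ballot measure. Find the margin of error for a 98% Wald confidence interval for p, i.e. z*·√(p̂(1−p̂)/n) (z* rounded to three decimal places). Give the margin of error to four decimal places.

Sample proportion p̂ = 388/1924 = 0.20166.
SE = √(p̂(1−p̂)/n) = √(0.160995/1924) = 0.009148.
z* = 2.326 at the 98% level.
Margin of error = z*·SE = 2.326 × 0.009148 = 0.0213.

ME = 0.0213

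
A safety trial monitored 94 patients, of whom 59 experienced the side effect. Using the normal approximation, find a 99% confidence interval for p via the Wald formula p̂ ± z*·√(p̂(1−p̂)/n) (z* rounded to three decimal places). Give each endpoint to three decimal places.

The sample proportion is 59/94 = 0.62766.
SE(p̂) = √(0.62766·0.37234/94) = 0.049862.
For 99% confidence, z* = 2.576.
Margin = 2.576·0.049862 = 0.12844.
CI: 0.62766 ± 0.12844 = (0.499, 0.756).

(0.499, 0.756)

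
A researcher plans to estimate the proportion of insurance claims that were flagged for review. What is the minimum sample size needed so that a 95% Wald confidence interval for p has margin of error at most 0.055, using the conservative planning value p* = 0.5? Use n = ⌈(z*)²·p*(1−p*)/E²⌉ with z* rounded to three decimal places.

n = 318

z* = 1.960 at the 95% level.
p*(1−p*) = 0.50·0.50 = 0.2500.
(z*)²·p*(1−p*)/E² = 3.841600·0.2500/0.003025 = 317.488.
Rounding up, n = 318.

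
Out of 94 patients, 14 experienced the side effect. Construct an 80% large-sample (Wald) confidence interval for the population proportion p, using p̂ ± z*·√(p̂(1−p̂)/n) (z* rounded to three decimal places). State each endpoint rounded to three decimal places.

The sample proportion is 14/94 = 0.14894.
Standard error of p̂: √(0.126754/94) = √0.001348449 = 0.036721.
z* = 1.282 at the 80% level.
Margin = 1.282·0.036721 = 0.04708.
Interval: 0.14894 ± 0.04708 → (0.102, 0.196).

(0.102, 0.196)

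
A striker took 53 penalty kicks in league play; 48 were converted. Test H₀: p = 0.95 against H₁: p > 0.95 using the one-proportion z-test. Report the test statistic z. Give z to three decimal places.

Sample proportion p̂ = 48/53 = 0.90566.
Null standard error: √(0.95·0.05/53) = √0.000896226 = 0.029937.
Test statistic: z = -0.04434/0.029937 = -1.481.

z = -1.481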